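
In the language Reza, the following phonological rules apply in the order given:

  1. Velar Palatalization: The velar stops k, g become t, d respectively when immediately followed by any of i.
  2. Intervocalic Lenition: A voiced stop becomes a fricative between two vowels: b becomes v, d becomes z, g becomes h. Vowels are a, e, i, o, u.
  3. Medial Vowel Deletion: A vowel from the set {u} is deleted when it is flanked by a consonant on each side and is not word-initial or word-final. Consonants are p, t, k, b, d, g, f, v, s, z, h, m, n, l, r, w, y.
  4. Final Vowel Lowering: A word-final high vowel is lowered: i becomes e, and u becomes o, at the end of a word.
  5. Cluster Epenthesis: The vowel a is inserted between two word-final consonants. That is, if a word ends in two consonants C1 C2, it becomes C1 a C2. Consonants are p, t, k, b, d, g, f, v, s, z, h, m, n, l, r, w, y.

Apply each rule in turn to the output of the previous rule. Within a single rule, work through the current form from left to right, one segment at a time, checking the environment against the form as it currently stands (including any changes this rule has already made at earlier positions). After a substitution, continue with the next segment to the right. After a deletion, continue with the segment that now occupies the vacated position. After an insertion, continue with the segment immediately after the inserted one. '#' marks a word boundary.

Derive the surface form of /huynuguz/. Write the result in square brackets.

[hynhaz]

1 Velar Palatalization: no change — [huynuguz]
2 Intervocalic Lenition: [huynuguz] → [huynuhuz]
3 Medial Vowel Deletion: [huynuhuz] → [hynhz]
4 Final Vowel Lowering: no change — [hynhz]
5 Cluster Epenthesis: [hynhz] → [hynhaz]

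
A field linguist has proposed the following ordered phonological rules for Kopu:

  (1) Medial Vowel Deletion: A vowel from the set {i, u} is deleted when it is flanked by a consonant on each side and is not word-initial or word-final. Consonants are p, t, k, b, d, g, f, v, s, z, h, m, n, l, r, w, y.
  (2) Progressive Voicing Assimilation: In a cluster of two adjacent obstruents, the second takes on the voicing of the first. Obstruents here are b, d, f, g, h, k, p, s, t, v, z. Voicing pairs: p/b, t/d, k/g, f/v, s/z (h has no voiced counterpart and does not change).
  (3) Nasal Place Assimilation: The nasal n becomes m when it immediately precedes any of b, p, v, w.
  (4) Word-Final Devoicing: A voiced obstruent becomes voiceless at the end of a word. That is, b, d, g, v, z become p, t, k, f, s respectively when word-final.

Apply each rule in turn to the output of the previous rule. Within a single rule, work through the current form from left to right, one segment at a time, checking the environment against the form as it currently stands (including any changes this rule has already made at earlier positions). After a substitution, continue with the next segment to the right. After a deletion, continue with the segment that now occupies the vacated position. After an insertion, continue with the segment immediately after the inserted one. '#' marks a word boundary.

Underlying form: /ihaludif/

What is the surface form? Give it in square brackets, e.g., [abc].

(1) Medial Vowel Deletion: [ihaludif] → [ihaldf]
(2) Progressive Voicing Assimilation: [ihaldf] → [ihaldv]
(3) Nasal Place Assimilation: no change — [ihaldv]
(4) Word-Final Devoicing: [ihaldv] → [ihaldf]

[ihaldf]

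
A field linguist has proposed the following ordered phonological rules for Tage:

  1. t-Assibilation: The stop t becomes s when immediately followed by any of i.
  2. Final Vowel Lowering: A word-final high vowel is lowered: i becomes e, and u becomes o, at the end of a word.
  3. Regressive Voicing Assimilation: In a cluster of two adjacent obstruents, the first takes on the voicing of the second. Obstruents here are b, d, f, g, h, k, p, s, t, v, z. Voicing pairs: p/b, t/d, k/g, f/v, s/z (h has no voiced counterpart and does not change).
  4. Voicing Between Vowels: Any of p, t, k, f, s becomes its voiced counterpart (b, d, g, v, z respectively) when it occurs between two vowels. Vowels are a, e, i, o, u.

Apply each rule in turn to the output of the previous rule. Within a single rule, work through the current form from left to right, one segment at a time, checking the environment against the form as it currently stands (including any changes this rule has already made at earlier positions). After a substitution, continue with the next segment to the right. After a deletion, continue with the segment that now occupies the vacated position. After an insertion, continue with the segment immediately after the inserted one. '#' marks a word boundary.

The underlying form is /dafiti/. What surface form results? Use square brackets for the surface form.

[davize]

1 t-Assibilation: [dafiti] → [dafisi]
2 Final Vowel Lowering: [dafisi] → [dafise]
3 Regressive Voicing Assimilation: no change — [dafise]
4 Voicing Between Vowels: [dafise] → [davize]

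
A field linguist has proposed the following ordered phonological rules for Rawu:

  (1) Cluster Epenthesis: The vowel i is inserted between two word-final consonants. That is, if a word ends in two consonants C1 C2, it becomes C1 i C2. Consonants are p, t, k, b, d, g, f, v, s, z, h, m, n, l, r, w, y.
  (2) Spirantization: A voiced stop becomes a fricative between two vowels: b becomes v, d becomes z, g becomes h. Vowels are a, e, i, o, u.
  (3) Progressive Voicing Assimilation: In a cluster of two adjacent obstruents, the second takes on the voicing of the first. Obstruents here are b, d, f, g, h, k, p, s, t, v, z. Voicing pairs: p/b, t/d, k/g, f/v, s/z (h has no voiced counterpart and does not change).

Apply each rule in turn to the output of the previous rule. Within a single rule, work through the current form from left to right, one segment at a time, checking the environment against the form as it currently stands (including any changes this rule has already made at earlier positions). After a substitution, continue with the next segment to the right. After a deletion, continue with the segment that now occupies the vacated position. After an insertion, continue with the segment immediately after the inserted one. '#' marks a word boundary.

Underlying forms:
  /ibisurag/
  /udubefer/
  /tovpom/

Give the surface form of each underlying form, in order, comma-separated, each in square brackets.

[ivisurag], [uzuvefer], [tovbom]

/ibisurag/:
  (1) Cluster Epenthesis: no change — [ibisurag]
  (2) Spirantization: [ibisurag] → [ivisurag]
  (3) Progressive Voicing Assimilation: no change — [ivisurag]
/udubefer/:
  (1) Cluster Epenthesis: no change — [udubefer]
  (2) Spirantization: [udubefer] → [uzuvefer]
  (3) Progressive Voicing Assimilation: no change — [uzuvefer]
/tovpom/:
  (1) Cluster Epenthesis: no change — [tovpom]
  (2) Spirantization: no change — [tovpom]
  (3) Progressive Voicing Assimilation: [tovpom] → [tovbom]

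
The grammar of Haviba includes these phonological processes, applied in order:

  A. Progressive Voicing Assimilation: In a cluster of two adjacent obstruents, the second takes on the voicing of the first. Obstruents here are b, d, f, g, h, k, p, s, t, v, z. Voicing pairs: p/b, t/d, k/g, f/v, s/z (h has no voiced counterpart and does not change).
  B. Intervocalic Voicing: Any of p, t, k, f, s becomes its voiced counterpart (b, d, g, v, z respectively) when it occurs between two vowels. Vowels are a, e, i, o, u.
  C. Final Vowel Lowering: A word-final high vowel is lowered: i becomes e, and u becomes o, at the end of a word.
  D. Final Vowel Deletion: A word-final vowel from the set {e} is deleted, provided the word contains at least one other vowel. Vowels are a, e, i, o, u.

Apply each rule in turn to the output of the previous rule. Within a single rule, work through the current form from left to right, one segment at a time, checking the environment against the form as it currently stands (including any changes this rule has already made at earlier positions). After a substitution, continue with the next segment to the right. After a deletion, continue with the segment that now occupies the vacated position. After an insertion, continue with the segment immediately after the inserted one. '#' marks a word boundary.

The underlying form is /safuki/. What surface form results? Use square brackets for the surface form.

[savug]

A Progressive Voicing Assimilation: no change — [safuki]
B Intervocalic Voicing: [safuki] → [savugi]
C Final Vowel Lowering: [savugi] → [savuge]
D Final Vowel Deletion: [savuge] → [savug]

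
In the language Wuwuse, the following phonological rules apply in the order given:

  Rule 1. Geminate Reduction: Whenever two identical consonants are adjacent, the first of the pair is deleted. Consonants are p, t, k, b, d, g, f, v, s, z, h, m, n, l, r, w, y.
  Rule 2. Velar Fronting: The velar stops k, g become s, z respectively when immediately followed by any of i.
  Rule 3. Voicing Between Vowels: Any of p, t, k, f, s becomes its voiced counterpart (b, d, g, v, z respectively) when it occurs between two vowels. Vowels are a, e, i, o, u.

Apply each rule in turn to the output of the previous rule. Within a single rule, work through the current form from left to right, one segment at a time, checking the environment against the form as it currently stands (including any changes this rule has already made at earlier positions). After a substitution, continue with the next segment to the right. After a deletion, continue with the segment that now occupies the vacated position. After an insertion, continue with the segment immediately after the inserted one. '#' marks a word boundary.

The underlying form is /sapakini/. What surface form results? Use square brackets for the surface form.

Rule 1 Geminate Reduction: no change — [sapakini]
Rule 2 Velar Fronting: [sapakini] → [sapasini]
Rule 3 Voicing Between Vowels: [sapasini] → [sabazini]

[sabazini]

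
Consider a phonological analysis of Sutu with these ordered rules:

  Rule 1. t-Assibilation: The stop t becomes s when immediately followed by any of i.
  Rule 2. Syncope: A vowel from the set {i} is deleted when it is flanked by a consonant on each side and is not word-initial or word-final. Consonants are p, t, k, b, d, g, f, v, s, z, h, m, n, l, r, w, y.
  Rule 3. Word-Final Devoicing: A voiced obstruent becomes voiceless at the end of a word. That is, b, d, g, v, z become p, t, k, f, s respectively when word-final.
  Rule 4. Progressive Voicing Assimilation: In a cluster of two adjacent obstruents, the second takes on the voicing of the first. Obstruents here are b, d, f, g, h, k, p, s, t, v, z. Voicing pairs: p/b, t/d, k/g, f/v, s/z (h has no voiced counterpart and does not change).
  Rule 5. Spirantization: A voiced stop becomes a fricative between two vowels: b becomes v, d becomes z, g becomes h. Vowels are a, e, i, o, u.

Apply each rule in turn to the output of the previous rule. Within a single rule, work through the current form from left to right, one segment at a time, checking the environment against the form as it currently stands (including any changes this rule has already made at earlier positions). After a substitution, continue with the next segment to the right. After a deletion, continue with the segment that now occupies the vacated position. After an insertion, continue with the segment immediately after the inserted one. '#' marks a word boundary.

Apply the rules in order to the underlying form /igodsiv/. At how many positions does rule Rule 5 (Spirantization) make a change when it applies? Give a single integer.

1

Rule 1 t-Assibilation: no change — [igodsiv]
Rule 2 Syncope: [igodsiv] → [igodsv]
Rule 3 Word-Final Devoicing: [igodsv] → [igodsf]
Rule 4 Progressive Voicing Assimilation: [igodsf] → [igodzv]
Rule 5 Spirantization: [igodzv] → [ihodzv]
Rule Rule 5 changed 1 position(s).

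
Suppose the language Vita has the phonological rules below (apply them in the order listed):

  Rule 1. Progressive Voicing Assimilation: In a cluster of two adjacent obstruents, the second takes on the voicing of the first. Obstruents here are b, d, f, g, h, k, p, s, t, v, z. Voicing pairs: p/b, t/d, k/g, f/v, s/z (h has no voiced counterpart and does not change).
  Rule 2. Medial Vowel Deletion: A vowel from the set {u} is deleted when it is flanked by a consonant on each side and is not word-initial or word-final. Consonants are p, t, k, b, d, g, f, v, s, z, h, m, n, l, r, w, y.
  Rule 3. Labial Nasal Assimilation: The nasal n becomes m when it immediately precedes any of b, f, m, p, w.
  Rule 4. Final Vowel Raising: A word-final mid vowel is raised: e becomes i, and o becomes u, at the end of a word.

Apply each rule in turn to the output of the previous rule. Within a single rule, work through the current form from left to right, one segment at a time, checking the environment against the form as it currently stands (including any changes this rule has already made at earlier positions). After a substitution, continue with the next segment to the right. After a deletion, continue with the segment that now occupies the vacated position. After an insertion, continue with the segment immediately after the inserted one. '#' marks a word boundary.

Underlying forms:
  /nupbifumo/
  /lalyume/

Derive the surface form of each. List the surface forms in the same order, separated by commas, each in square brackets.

/nupbifumo/:
  Rule 1 Progressive Voicing Assimilation: [nupbifumo] → [nuppifumo]
  Rule 2 Medial Vowel Deletion: [nuppifumo] → [nppifmo]
  Rule 3 Labial Nasal Assimilation: [nppifmo] → [mppifmo]
  Rule 4 Final Vowel Raising: [mppifmo] → [mppifmu]
/lalyume/:
  Rule 1 Progressive Voicing Assimilation: no change — [lalyume]
  Rule 2 Medial Vowel Deletion: [lalyume] → [lalyme]
  Rule 3 Labial Nasal Assimilation: no change — [lalyme]
  Rule 4 Final Vowel Raising: [lalyme] → [lalymi]

[mppifmu], [lalymi]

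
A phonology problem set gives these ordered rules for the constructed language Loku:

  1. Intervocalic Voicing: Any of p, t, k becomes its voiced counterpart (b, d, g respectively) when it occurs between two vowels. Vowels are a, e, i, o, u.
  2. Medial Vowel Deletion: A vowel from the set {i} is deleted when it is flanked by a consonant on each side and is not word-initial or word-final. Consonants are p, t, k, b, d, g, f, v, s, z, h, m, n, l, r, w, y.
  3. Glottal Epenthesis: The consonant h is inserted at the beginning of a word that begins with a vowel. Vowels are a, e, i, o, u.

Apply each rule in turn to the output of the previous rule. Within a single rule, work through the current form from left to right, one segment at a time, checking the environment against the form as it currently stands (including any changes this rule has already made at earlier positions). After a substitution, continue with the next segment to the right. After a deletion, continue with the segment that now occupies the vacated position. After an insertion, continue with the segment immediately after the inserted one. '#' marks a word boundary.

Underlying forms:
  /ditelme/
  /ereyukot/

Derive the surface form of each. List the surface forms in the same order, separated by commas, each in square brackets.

[ddelme], [hereyugot]

/ditelme/:
  1 Intervocalic Voicing: [ditelme] → [didelme]
  2 Medial Vowel Deletion: [didelme] → [ddelme]
  3 Glottal Epenthesis: no change — [ddelme]
/ereyukot/:
  1 Intervocalic Voicing: [ereyukot] → [ereyugot]
  2 Medial Vowel Deletion: no change — [ereyugot]
  3 Glottal Epenthesis: [ereyugot] → [hereyugot]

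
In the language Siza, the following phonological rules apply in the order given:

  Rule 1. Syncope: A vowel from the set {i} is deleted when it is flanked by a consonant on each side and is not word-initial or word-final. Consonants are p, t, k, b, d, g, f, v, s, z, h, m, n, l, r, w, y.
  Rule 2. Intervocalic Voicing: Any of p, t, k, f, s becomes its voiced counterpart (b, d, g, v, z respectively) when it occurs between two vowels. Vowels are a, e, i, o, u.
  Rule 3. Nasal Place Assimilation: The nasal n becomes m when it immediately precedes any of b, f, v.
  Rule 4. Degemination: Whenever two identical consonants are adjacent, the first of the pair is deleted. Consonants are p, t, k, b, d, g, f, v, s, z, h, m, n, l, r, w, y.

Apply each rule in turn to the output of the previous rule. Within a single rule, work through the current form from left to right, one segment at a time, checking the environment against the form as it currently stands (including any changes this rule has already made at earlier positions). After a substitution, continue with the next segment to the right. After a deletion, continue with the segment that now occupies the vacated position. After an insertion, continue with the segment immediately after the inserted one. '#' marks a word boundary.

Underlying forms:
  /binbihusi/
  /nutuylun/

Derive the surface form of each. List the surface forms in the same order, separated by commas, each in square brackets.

/binbihusi/:
  Rule 1 Syncope: [binbihusi] → [bnbhusi]
  Rule 2 Intervocalic Voicing: [bnbhusi] → [bnbhuzi]
  Rule 3 Nasal Place Assimilation: [bnbhuzi] → [bmbhuzi]
  Rule 4 Degemination: no change — [bmbhuzi]
/nutuylun/:
  Rule 1 Syncope: no change — [nutuylun]
  Rule 2 Intervocalic Voicing: [nutuylun] → [nuduylun]
  Rule 3 Nasal Place Assimilation: no change — [nuduylun]
  Rule 4 Degemination: no change — [nuduylun]

[bmbhuzi], [nuduylun]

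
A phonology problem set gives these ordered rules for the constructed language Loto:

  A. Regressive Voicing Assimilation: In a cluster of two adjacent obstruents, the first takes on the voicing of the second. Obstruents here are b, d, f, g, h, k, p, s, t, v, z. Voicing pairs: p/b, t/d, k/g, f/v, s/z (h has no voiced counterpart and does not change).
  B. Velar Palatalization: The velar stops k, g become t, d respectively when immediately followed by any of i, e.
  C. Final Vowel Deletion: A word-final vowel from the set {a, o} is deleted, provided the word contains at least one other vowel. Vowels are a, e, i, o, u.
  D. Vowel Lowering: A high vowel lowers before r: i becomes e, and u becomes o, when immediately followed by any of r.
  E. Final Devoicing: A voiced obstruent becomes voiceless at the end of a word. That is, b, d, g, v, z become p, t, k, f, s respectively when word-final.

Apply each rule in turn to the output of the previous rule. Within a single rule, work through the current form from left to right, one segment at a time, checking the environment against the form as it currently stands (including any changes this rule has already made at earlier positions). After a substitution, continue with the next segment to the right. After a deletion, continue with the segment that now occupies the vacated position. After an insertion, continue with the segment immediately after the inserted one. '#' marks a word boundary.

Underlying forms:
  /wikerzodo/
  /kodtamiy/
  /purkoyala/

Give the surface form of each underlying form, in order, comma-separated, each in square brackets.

[witerzot], [kottamiy], [porkoyal]

/wikerzodo/:
  A Regressive Voicing Assimilation: no change — [wikerzodo]
  B Velar Palatalization: [wikerzodo] → [witerzodo]
  C Final Vowel Deletion: [witerzodo] → [witerzod]
  D Vowel Lowering: no change — [witerzod]
  E Final Devoicing: [witerzod] → [witerzot]
/kodtamiy/:
  A Regressive Voicing Assimilation: [kodtamiy] → [kottamiy]
  B Velar Palatalization: no change — [kottamiy]
  C Final Vowel Deletion: no change — [kottamiy]
  D Vowel Lowering: no change — [kottamiy]
  E Final Devoicing: no change — [kottamiy]
/purkoyala/:
  A Regressive Voicing Assimilation: no change — [purkoyala]
  B Velar Palatalization: no change — [purkoyala]
  C Final Vowel Deletion: [purkoyala] → [purkoyal]
  D Vowel Lowering: [purkoyal] → [porkoyal]
  E Final Devoicing: no change — [porkoyal]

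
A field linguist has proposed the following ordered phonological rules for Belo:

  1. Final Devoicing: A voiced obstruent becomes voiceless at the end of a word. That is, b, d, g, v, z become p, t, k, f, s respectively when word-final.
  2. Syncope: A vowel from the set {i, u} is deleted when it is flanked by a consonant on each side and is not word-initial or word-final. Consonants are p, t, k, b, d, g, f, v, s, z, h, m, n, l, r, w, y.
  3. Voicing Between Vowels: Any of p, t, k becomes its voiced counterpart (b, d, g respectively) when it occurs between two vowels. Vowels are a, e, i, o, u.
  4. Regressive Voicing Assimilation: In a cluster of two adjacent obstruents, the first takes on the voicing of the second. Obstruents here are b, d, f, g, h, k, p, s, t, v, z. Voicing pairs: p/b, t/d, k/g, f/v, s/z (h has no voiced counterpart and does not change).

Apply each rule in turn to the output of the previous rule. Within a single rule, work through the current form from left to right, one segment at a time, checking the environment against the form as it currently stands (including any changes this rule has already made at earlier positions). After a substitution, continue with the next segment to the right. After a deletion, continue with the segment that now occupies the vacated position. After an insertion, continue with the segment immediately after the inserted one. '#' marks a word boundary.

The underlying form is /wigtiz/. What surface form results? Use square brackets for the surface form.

1 Final Devoicing: [wigtiz] → [wigtis]
2 Syncope: [wigtis] → [wgts]
3 Voicing Between Vowels: no change — [wgts]
4 Regressive Voicing Assimilation: [wgts] → [wkts]

[wkts]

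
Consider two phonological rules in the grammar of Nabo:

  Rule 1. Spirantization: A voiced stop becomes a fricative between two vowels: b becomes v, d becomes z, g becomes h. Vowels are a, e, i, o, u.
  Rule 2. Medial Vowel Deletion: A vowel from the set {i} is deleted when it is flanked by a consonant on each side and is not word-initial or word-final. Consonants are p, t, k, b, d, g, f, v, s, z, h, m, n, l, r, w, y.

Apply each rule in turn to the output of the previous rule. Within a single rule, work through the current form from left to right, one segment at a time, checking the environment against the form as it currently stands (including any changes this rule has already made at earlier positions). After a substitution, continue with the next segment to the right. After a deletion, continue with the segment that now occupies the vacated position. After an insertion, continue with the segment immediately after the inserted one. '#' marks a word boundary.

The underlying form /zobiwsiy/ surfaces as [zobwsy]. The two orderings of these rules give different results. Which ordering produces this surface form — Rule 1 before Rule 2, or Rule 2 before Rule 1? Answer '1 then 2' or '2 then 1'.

Order 1 then 2:
  1 Spirantization: [zobiwsiy] → [zoviwsiy]
  2 Medial Vowel Deletion: [zoviwsiy] → [zovwsy]
  result: [zovwsy]
Order 2 then 1:
  2 Medial Vowel Deletion: [zobiwsiy] → [zobwsy]
  1 Spirantization: no change — [zobwsy]
  result: [zobwsy]

2 then 1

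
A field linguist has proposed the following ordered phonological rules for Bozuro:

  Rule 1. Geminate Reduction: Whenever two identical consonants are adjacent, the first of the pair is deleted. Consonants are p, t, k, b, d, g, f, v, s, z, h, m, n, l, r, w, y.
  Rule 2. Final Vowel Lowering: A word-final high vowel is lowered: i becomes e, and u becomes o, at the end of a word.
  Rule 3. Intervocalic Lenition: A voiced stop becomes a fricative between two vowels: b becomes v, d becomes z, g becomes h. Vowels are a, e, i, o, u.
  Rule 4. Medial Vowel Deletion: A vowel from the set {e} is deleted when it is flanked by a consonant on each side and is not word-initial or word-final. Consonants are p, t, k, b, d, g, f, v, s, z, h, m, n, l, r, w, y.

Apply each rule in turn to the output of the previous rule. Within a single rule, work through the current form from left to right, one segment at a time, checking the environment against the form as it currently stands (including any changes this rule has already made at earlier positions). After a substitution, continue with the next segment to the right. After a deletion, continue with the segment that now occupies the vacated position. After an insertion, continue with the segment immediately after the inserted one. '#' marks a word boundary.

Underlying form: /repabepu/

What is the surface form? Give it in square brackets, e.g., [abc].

[rpavpo]

Rule 1 Geminate Reduction: no change — [repabepu]
Rule 2 Final Vowel Lowering: [repabepu] → [repabepo]
Rule 3 Intervocalic Lenition: [repabepo] → [repavepo]
Rule 4 Medial Vowel Deletion: [repavepo] → [rpavpo]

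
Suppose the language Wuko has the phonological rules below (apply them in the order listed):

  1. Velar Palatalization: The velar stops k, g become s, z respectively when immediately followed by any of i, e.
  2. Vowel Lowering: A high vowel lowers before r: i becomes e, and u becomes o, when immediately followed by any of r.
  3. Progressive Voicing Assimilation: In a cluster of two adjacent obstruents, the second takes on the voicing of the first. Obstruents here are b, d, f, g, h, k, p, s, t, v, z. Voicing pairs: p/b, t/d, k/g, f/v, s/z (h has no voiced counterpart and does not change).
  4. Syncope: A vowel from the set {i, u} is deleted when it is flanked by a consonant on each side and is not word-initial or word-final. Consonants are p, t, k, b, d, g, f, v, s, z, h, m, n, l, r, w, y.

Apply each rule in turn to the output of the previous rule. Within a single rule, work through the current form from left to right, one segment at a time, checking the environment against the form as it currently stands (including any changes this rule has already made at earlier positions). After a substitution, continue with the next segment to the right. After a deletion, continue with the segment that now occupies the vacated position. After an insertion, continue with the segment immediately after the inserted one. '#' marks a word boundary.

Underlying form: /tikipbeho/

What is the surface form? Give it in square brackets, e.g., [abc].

1 Velar Palatalization: [tikipbeho] → [tisipbeho]
2 Vowel Lowering: no change — [tisipbeho]
3 Progressive Voicing Assimilation: [tisipbeho] → [tisippeho]
4 Syncope: [tisippeho] → [tsppeho]

[tsppeho]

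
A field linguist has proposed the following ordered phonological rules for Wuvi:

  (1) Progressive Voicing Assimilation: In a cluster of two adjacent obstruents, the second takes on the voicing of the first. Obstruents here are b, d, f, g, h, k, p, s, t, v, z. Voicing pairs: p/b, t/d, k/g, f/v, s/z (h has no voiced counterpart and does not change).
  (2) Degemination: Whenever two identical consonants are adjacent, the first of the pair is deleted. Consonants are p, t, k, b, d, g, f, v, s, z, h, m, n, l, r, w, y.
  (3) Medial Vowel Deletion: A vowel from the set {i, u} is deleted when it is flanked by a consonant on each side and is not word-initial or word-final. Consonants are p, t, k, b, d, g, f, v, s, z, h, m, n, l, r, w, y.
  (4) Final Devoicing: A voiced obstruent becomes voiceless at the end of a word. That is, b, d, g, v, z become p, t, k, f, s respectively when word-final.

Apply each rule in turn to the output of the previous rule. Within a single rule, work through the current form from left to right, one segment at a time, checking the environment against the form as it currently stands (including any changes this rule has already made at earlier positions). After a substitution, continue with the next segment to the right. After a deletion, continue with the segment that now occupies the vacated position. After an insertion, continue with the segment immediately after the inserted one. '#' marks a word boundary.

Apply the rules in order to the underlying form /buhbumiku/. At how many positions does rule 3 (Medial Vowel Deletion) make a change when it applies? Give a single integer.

3

(1) Progressive Voicing Assimilation: [buhbumiku] → [buhpumiku]
(2) Degemination: no change — [buhpumiku]
(3) Medial Vowel Deletion: [buhpumiku] → [bhpmku]
(4) Final Devoicing: no change — [bhpmku]
Rule 3 changed 3 position(s).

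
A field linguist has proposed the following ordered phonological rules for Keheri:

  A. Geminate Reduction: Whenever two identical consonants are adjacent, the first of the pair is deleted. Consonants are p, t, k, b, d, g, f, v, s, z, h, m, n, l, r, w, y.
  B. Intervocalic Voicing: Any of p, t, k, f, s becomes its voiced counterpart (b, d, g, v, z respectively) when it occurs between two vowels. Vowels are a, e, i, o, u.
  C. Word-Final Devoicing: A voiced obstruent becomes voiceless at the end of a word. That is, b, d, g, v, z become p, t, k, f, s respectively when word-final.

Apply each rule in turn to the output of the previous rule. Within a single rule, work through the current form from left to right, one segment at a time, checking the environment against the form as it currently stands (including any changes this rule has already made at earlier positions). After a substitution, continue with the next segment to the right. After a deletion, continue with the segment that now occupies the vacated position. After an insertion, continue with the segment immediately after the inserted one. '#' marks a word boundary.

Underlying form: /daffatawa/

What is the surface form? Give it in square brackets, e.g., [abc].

[davadawa]

A Geminate Reduction: [daffatawa] → [dafatawa]
B Intervocalic Voicing: [dafatawa] → [davadawa]
C Word-Final Devoicing: no change — [davadawa]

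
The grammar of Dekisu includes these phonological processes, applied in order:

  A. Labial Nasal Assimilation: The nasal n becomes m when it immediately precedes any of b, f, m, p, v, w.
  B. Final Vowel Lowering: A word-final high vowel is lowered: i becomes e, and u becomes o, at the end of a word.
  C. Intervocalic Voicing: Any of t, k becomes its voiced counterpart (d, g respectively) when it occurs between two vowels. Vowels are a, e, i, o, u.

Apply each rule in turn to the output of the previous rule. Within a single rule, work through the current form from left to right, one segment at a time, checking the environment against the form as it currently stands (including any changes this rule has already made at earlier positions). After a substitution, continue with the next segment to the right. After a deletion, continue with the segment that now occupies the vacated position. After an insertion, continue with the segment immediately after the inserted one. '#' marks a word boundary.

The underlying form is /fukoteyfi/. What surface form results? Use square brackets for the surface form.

[fugodeyfe]

A Labial Nasal Assimilation: no change — [fukoteyfi]
B Final Vowel Lowering: [fukoteyfi] → [fukoteyfe]
C Intervocalic Voicing: [fukoteyfe] → [fugodeyfe]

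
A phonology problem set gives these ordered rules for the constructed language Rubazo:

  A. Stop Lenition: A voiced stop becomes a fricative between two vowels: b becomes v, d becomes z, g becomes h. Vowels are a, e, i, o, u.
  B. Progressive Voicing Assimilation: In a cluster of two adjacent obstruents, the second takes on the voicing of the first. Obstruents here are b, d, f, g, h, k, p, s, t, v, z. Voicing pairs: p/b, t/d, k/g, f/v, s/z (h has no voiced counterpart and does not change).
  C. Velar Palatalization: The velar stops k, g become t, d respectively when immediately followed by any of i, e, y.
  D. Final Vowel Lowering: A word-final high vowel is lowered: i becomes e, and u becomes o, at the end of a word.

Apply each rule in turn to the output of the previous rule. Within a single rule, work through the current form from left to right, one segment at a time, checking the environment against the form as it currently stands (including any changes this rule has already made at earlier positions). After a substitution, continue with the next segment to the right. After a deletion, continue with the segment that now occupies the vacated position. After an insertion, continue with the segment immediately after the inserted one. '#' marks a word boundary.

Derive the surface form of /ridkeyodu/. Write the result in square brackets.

A Stop Lenition: [ridkeyodu] → [ridkeyozu]
B Progressive Voicing Assimilation: [ridkeyozu] → [ridgeyozu]
C Velar Palatalization: [ridgeyozu] → [riddeyozu]
D Final Vowel Lowering: [riddeyozu] → [riddeyozo]

[riddeyozo]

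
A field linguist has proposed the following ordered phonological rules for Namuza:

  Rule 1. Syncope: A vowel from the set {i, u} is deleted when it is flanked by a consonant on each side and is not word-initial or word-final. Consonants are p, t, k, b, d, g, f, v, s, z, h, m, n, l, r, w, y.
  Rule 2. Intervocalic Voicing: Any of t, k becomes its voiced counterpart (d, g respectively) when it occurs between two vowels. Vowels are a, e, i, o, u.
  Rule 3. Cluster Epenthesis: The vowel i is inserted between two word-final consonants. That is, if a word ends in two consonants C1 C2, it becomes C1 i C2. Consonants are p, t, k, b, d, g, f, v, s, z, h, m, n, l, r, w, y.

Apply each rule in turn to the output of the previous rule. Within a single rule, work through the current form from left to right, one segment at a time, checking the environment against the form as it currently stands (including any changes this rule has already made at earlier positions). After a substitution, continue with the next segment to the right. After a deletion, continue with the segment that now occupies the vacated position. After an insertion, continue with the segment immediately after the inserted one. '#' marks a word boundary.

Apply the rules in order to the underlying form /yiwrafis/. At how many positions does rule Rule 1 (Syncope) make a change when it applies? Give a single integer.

Rule 1 Syncope: [yiwrafis] → [ywrafs]
Rule 2 Intervocalic Voicing: no change — [ywrafs]
Rule 3 Cluster Epenthesis: [ywrafs] → [ywrafis]
Rule Rule 1 changed 2 position(s).

2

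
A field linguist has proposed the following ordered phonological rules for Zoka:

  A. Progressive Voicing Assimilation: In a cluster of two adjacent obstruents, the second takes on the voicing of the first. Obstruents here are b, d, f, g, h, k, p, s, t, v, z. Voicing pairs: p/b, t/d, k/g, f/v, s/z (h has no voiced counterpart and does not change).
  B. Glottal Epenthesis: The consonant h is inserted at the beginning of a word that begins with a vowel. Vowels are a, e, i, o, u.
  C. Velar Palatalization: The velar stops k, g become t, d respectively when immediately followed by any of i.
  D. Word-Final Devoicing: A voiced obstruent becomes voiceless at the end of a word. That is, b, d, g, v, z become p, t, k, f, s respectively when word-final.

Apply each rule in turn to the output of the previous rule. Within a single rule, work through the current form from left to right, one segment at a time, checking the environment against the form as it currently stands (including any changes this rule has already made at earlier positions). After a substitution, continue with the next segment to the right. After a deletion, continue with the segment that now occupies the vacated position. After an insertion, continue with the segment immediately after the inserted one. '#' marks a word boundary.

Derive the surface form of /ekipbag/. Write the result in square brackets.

[hetippak]

A Progressive Voicing Assimilation: [ekipbag] → [ekippag]
B Glottal Epenthesis: [ekippag] → [hekippag]
C Velar Palatalization: [hekippag] → [hetippag]
D Word-Final Devoicing: [hetippag] → [hetippak]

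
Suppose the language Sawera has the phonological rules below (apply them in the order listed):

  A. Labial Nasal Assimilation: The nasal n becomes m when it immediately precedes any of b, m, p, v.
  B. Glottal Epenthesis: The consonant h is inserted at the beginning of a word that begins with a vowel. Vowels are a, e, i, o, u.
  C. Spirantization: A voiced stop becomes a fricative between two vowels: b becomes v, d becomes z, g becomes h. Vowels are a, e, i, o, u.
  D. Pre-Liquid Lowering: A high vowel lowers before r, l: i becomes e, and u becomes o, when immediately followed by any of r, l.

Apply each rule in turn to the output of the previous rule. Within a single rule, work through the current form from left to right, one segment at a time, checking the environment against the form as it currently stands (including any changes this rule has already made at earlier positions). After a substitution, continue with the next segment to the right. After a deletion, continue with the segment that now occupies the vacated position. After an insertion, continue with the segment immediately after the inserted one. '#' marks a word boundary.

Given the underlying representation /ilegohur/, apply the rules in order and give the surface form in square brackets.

A Labial Nasal Assimilation: no change — [ilegohur]
B Glottal Epenthesis: [ilegohur] → [hilegohur]
C Spirantization: [hilegohur] → [hilehohur]
D Pre-Liquid Lowering: [hilehohur] → [helehohor]

[helehohor]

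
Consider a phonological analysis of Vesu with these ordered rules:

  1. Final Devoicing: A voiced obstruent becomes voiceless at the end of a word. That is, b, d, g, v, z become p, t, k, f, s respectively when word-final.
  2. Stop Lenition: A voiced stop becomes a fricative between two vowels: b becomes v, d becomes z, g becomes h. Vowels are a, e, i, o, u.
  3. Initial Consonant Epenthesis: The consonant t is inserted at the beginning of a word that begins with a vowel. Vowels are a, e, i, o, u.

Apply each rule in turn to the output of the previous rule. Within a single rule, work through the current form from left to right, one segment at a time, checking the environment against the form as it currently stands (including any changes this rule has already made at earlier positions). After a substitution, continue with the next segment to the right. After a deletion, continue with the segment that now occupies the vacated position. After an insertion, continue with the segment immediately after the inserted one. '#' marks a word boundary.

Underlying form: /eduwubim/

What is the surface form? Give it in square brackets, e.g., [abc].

1 Final Devoicing: no change — [eduwubim]
2 Stop Lenition: [eduwubim] → [ezuwuvim]
3 Initial Consonant Epenthesis: [ezuwuvim] → [tezuwuvim]

[tezuwuvim]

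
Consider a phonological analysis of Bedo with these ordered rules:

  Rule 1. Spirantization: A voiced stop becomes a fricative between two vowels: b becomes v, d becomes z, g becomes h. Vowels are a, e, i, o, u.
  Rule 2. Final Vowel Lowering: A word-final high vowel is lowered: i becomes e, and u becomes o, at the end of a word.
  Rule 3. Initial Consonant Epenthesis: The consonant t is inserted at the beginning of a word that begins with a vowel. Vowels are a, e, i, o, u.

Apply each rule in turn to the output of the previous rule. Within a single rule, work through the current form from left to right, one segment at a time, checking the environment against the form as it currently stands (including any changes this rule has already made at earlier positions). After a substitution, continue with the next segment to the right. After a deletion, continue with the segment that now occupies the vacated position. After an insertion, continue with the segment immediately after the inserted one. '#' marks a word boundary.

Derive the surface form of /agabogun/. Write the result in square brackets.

[tahavohun]

Rule 1 Spirantization: [agabogun] → [ahavohun]
Rule 2 Final Vowel Lowering: no change — [ahavohun]
Rule 3 Initial Consonant Epenthesis: [ahavohun] → [tahavohun]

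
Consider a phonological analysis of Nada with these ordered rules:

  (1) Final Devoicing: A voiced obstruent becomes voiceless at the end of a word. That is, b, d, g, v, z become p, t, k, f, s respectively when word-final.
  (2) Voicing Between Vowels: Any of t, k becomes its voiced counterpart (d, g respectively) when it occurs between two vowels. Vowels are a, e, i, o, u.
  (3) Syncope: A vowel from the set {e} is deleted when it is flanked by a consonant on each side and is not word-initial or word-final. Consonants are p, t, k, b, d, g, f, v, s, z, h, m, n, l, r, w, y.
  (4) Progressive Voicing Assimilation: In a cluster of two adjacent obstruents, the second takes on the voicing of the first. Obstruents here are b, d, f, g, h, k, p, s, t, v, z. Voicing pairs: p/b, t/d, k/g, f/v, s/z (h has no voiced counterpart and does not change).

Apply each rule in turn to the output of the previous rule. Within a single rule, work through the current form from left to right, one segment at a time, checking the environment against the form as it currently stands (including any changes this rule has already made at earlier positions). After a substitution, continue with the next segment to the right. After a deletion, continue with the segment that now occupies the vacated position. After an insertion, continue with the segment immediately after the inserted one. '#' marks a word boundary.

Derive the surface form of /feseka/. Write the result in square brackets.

[fska]

(1) Final Devoicing: no change — [feseka]
(2) Voicing Between Vowels: [feseka] → [fesega]
(3) Syncope: [fesega] → [fsga]
(4) Progressive Voicing Assimilation: [fsga] → [fska]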